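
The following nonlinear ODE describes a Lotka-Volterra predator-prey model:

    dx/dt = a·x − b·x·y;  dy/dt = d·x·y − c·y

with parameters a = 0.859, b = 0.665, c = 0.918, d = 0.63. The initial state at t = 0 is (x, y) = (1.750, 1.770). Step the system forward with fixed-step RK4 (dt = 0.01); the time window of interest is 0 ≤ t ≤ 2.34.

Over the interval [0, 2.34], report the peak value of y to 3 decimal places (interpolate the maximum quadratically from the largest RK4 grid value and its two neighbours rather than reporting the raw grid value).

t=0.000: state=(1.750, 1.770)
step 1 (dt=0.01): k1=(-0.557, 0.327), k2=(-0.558, 0.324), k3=(-0.558, 0.324), k4=(-0.559, 0.321); state += dt/6·(k1+2k2+2k3+k4)
t=0.010: state=(1.744, 1.773)
t=0.020: state=(1.739, 1.776)
t=0.030: state=(1.733, 1.780)
continuing one RK4 step at a time; state shown every 10 steps (Δt=0.1):
t=0.100: state=(1.693, 1.800)
t=0.200: state=(1.636, 1.823)
t=0.300: state=(1.578, 1.841)
t=0.400: state=(1.521, 1.851)
t=0.500: state=(1.465, 1.856)
t=0.600: state=(1.411, 1.853)
t=0.700: state=(1.360, 1.845)
t=0.800: state=(1.311, 1.831)
t=0.900: state=(1.266, 1.812)
t=1.000: state=(1.224, 1.787)
t=1.100: state=(1.185, 1.759)
t=1.200: state=(1.150, 1.727)
t=1.300: state=(1.119, 1.693)
t=1.400: state=(1.090, 1.655)
t=1.500: state=(1.066, 1.616)
t=1.600: state=(1.044, 1.576)
t=1.700: state=(1.026, 1.534)
t=1.800: state=(1.011, 1.493)
t=1.900: state=(0.999, 1.451)
t=2.000: state=(0.990, 1.409)
t=2.100: state=(0.984, 1.368)
t=2.200: state=(0.980, 1.328)
t=2.300: state=(0.979, 1.288)
t=2.340: state=(0.979, 1.273)
largest grid value and its neighbours: y(0.500)=1.85565, y(0.510)=1.85571, y(0.520)=1.85571
parabola through these three points peaks at t≈0.514 with y≈1.85572

max y = 1.856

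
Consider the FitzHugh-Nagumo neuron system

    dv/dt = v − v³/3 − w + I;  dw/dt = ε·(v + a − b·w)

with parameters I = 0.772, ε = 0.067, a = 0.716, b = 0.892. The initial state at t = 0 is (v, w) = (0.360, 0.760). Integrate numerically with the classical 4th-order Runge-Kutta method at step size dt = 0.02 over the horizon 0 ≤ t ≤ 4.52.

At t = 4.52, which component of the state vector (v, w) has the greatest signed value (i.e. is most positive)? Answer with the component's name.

largest component: v

t=0.000: state=(0.360, 0.760)
step 1 (dt=0.02): k1=(0.356, 0.027), k2=(0.359, 0.027), k3=(0.359, 0.027), k4=(0.362, 0.027); state += dt/6·(k1+2k2+2k3+k4)
t=0.020: state=(0.367, 0.761)
t=0.040: state=(0.374, 0.761)
t=0.060: state=(0.382, 0.762)
continuing one RK4 step at a time; state shown every 10 steps (Δt=0.2):
t=0.200: state=(0.437, 0.766)
t=0.400: state=(0.526, 0.773)
t=0.600: state=(0.628, 0.781)
t=0.800: state=(0.740, 0.790)
t=1.000: state=(0.861, 0.801)
t=1.200: state=(0.986, 0.813)
t=1.400: state=(1.109, 0.827)
t=1.600: state=(1.224, 0.842)
t=1.800: state=(1.325, 0.859)
t=2.000: state=(1.409, 0.876)
t=2.200: state=(1.474, 0.895)
t=2.400: state=(1.523, 0.914)
t=2.600: state=(1.557, 0.933)
t=2.800: state=(1.579, 0.952)
t=3.000: state=(1.592, 0.972)
t=3.200: state=(1.599, 0.991)
t=3.400: state=(1.600, 1.010)
t=3.600: state=(1.598, 1.029)
t=3.800: state=(1.593, 1.047)
t=4.000: state=(1.586, 1.066)
t=4.200: state=(1.578, 1.083)
t=4.400: state=(1.569, 1.101)
t=4.520: state=(1.563, 1.111)
compare at T: v=1.563, w=1.111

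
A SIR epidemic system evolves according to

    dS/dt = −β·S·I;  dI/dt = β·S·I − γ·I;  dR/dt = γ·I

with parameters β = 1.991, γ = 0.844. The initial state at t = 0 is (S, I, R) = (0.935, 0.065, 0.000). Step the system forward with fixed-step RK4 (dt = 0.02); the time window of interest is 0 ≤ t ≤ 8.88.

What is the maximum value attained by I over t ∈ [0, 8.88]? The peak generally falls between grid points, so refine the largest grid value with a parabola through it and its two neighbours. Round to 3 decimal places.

t=0.000: state=(0.935, 0.065, 0.000)
step 1 (dt=0.02): k1=(-0.121, 0.066, 0.055), k2=(-0.122, 0.067, 0.055), k3=(-0.122, 0.067, 0.055), k4=(-0.123, 0.067, 0.056); state += dt/6·(k1+2k2+2k3+k4)
t=0.020: state=(0.933, 0.066, 0.001)
t=0.040: state=(0.930, 0.068, 0.002)
t=0.060: state=(0.928, 0.069, 0.003)
continuing one RK4 step at a time; state shown every 25 steps (Δt=0.5):
t=0.500: state=(0.860, 0.104, 0.035)
t=1.000: state=(0.757, 0.153, 0.090)
t=1.500: state=(0.634, 0.201, 0.165)
t=2.000: state=(0.510, 0.233, 0.257)
t=2.500: state=(0.402, 0.240, 0.358)
t=3.000: state=(0.318, 0.225, 0.457)
t=3.500: state=(0.258, 0.196, 0.546)
t=4.000: state=(0.216, 0.163, 0.622)
t=4.500: state=(0.187, 0.130, 0.683)
t=5.000: state=(0.166, 0.102, 0.732)
t=5.500: state=(0.152, 0.078, 0.770)
t=6.000: state=(0.142, 0.059, 0.799)
t=6.500: state=(0.135, 0.045, 0.820)
t=7.000: state=(0.130, 0.033, 0.837)
t=7.500: state=(0.126, 0.025, 0.849)
t=8.000: state=(0.124, 0.018, 0.858)
t=8.500: state=(0.122, 0.014, 0.865)
t=8.880: state=(0.120, 0.011, 0.869)
largest grid value and its neighbours: I(2.360)=0.24073, I(2.380)=0.24076, I(2.400)=0.24076
parabola through these three points peaks at t≈2.389 with I≈0.24077

max I = 0.241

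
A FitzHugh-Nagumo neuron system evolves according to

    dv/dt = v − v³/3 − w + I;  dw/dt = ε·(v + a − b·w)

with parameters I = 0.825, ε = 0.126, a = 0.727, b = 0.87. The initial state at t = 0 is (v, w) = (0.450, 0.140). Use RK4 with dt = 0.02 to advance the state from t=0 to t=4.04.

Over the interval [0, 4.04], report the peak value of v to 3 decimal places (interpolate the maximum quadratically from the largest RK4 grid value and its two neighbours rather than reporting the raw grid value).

max v = 1.842

t=0.000: state=(0.450, 0.140)
step 1 (dt=0.02): k1=(1.105, 0.133), k2=(1.112, 0.134), k3=(1.112, 0.134), k4=(1.119, 0.135); state += dt/6·(k1+2k2+2k3+k4)
t=0.020: state=(0.472, 0.143)
t=0.040: state=(0.495, 0.145)
t=0.060: state=(0.518, 0.148)
continuing one RK4 step at a time; state shown every 10 steps (Δt=0.2):
t=0.200: state=(0.685, 0.169)
t=0.400: state=(0.938, 0.204)
t=0.600: state=(1.190, 0.244)
t=0.800: state=(1.413, 0.289)
t=1.000: state=(1.588, 0.339)
t=1.200: state=(1.709, 0.391)
t=1.400: state=(1.784, 0.444)
t=1.600: state=(1.823, 0.498)
t=1.800: state=(1.839, 0.551)
t=2.000: state=(1.841, 0.603)
t=2.200: state=(1.834, 0.654)
t=2.400: state=(1.822, 0.703)
t=2.600: state=(1.806, 0.751)
t=2.800: state=(1.788, 0.798)
t=3.000: state=(1.770, 0.843)
t=3.200: state=(1.750, 0.887)
t=3.400: state=(1.730, 0.929)
t=3.600: state=(1.710, 0.970)
t=3.800: state=(1.690, 1.009)
t=4.000: state=(1.669, 1.047)
t=4.040: state=(1.665, 1.055)
largest grid value and its neighbours: v(1.900)=1.84162, v(1.920)=1.84172, v(1.940)=1.84172
parabola through these three points peaks at t≈1.929 with v≈1.84174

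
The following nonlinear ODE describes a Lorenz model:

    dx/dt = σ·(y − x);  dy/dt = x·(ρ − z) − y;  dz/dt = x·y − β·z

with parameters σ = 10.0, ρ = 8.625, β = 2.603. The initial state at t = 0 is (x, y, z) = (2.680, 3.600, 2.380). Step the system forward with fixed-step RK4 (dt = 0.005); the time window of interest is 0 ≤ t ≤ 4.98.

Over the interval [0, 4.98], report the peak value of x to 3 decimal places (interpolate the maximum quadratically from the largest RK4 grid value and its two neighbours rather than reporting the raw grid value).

max x = 6.882

t=0.000: state=(2.680, 3.600, 2.380)
step 1 (dt=0.005): k1=(9.200, 13.137, 3.453), k2=(9.298, 13.224, 3.602), k3=(9.298, 13.224, 3.602), k4=(9.396, 13.312, 3.754); state += dt/6·(k1+2k2+2k3+k4)
t=0.005: state=(2.726, 3.666, 2.398)
t=0.010: state=(2.774, 3.733, 2.418)
t=0.015: state=(2.822, 3.801, 2.439)
continuing one RK4 step at a time; state shown every 40 steps (Δt=0.2):
t=0.200: state=(5.180, 6.617, 4.728)
t=0.400: state=(6.863, 6.636, 9.927)
t=0.600: state=(4.646, 3.259, 10.283)
t=0.800: state=(2.826, 2.429, 7.552)
t=1.000: state=(2.775, 3.052, 5.615)
t=1.200: state=(3.773, 4.459, 5.263)
t=1.400: state=(5.203, 5.804, 6.905)
t=1.600: state=(5.558, 5.252, 9.026)
t=1.800: state=(4.444, 3.837, 8.839)
t=2.000: state=(3.644, 3.485, 7.433)
t=2.200: state=(3.760, 4.002, 6.526)
t=2.400: state=(4.441, 4.822, 6.736)
t=2.600: state=(5.007, 5.126, 7.789)
t=2.800: state=(4.835, 4.583, 8.411)
t=3.000: state=(4.280, 4.045, 8.005)
t=3.200: state=(4.043, 4.047, 7.321)
t=3.400: state=(4.247, 4.421, 7.075)
t=3.600: state=(4.607, 4.755, 7.412)
t=3.800: state=(4.732, 4.699, 7.897)
t=4.000: state=(4.530, 4.391, 7.973)
t=4.200: state=(4.298, 4.227, 7.668)
t=4.400: state=(4.278, 4.325, 7.392)
t=4.600: state=(4.436, 4.528, 7.406)
t=4.800: state=(4.578, 4.613, 7.638)
t=4.980: state=(4.569, 4.527, 7.796)
largest grid value and its neighbours: x(0.380)=6.88157, x(0.385)=6.88191, x(0.390)=6.87891
parabola through these three points peaks at t≈0.383 with x≈6.88217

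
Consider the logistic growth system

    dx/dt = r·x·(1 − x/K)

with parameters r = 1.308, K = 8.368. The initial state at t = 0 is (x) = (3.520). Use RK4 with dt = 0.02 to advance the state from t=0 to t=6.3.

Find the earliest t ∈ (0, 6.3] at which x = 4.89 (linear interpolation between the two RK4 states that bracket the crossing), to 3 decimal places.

t = 0.505

t=0.000: state=(3.520)
step 1 (dt=0.02): k1=(2.667), k2=(2.673), k3=(2.673), k4=(2.678); state += dt/6·(k1+2k2+2k3+k4)
t=0.020: state=(3.573)
t=0.040: state=(3.627)
t=0.060: state=(3.681)
continuing one RK4 step at a time; state shown every 25 steps (Δt=0.5):
t=0.500: state=(4.876)
next step: t=0.520: state=(4.929) — x has crossed 4.89
linear interpolation between t=0.500 (4.87609) and t=0.520 (4.92920) → t≈0.505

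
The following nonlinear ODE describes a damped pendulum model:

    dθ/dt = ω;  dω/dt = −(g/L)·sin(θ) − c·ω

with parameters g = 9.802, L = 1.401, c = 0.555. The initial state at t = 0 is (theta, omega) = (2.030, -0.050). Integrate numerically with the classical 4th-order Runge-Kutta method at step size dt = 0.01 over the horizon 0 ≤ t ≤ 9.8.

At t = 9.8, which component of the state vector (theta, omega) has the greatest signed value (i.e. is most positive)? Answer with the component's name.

t=0.000: state=(2.030, -0.050)
step 1 (dt=0.01): k1=(-0.050, -6.244), k2=(-0.081, -6.227), k3=(-0.081, -6.228), k4=(-0.112, -6.212); state += dt/6·(k1+2k2+2k3+k4)
t=0.010: state=(2.029, -0.112)
t=0.020: state=(2.028, -0.174)
t=0.030: state=(2.026, -0.236)
continuing one RK4 step at a time; state shown every 50 steps (Δt=0.5):
t=0.500: state=(1.259, -2.963)
t=1.000: state=(-0.496, -3.150)
t=1.500: state=(-1.262, 0.181)
t=2.000: state=(-0.480, 2.560)
t=2.500: state=(0.672, 1.440)
t=3.000: state=(0.728, -1.118)
t=3.500: state=(-0.117, -1.757)
t=4.000: state=(-0.607, -0.021)
t=4.500: state=(-0.212, 1.323)
t=5.000: state=(0.358, 0.654)
t=5.500: state=(0.328, -0.693)
t=6.000: state=(-0.119, -0.824)
t=6.500: state=(-0.302, 0.151)
t=7.000: state=(-0.047, 0.694)
t=7.500: state=(0.208, 0.197)
t=8.000: state=(0.128, -0.437)
t=8.500: state=(-0.100, -0.345)
t=9.000: state=(-0.142, 0.178)
t=9.500: state=(0.013, 0.341)
t=9.800: state=(0.094, 0.175)
compare at T: theta=0.094, omega=0.175

largest component: omega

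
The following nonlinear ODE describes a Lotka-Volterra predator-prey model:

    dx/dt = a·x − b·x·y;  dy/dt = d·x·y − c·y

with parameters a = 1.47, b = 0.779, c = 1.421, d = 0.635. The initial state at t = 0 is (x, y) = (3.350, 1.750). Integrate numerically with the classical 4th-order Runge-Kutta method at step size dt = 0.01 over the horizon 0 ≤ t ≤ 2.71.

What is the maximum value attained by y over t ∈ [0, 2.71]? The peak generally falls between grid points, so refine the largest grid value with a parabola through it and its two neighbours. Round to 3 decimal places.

t=0.000: state=(3.350, 1.750)
step 1 (dt=0.01): k1=(0.358, 1.236), k2=(0.342, 1.242), k3=(0.342, 1.242), k4=(0.326, 1.249); state += dt/6·(k1+2k2+2k3+k4)
t=0.010: state=(3.353, 1.762)
t=0.020: state=(3.357, 1.775)
t=0.030: state=(3.359, 1.788)
continuing one RK4 step at a time; state shown every 10 steps (Δt=0.1):
t=0.100: state=(3.369, 1.880)
t=0.200: state=(3.353, 2.019)
t=0.300: state=(3.300, 2.164)
t=0.400: state=(3.212, 2.309)
t=0.500: state=(3.091, 2.447)
t=0.600: state=(2.944, 2.572)
t=0.700: state=(2.780, 2.676)
t=0.800: state=(2.606, 2.754)
t=0.900: state=(2.430, 2.804)
t=1.000: state=(2.261, 2.823)
t=1.100: state=(2.102, 2.812)
t=1.200: state=(1.958, 2.775)
t=1.300: state=(1.832, 2.715)
t=1.400: state=(1.722, 2.637)
t=1.500: state=(1.630, 2.544)
t=1.600: state=(1.555, 2.442)
t=1.700: state=(1.495, 2.334)
t=1.800: state=(1.451, 2.223)
t=1.900: state=(1.419, 2.112)
t=2.000: state=(1.400, 2.004)
t=2.100: state=(1.393, 1.900)
t=2.200: state=(1.398, 1.801)
t=2.300: state=(1.412, 1.708)
t=2.400: state=(1.437, 1.622)
t=2.500: state=(1.471, 1.543)
t=2.600: state=(1.516, 1.472)
t=2.700: state=(1.570, 1.408)
t=2.710: state=(1.575, 1.402)
largest grid value and its neighbours: y(1.000)=2.82265, y(1.010)=2.82292, y(1.020)=2.82289
parabola through these three points peaks at t≈1.014 with y≈2.82294

max y = 2.823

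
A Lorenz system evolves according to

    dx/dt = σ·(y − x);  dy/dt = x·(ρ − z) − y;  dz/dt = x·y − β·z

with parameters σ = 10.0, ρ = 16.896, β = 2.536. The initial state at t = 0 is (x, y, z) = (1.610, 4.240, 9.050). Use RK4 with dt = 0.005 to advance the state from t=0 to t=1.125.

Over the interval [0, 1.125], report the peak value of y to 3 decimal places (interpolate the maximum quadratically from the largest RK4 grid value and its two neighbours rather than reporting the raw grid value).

t=0.000: state=(1.610, 4.240, 9.050)
step 1 (dt=0.005): k1=(26.300, 8.392, -16.124), k2=(25.852, 8.955, -15.708), k3=(25.878, 8.943, -15.713), k4=(25.453, 9.499, -15.299); state += dt/6·(k1+2k2+2k3+k4)
t=0.005: state=(1.739, 4.285, 8.971)
t=0.010: state=(1.865, 4.335, 8.897)
t=0.015: state=(1.987, 4.391, 8.827)
continuing one RK4 step at a time; state shown every 10 steps (Δt=0.05):
t=0.050: state=(2.773, 4.921, 8.450)
t=0.100: state=(3.848, 6.064, 8.301)
t=0.150: state=(5.034, 7.589, 8.740)
t=0.200: state=(6.408, 9.330, 9.984)
t=0.250: state=(7.909, 10.910, 12.231)
t=0.300: state=(9.292, 11.676, 15.405)
t=0.350: state=(10.134, 10.970, 18.832)
t=0.400: state=(10.035, 8.786, 21.343)
t=0.450: state=(8.956, 6.033, 22.123)
t=0.500: state=(7.297, 3.774, 21.340)
t=0.550: state=(5.595, 2.430, 19.714)
t=0.600: state=(4.207, 1.856, 17.845)
t=0.650: state=(3.249, 1.754, 16.027)
t=0.700: state=(2.688, 1.911, 14.369)
t=0.750: state=(2.445, 2.224, 12.903)
t=0.800: state=(2.447, 2.665, 11.644)
t=0.850: state=(2.653, 3.252, 10.610)
t=0.900: state=(3.046, 4.022, 9.831)
t=0.950: state=(3.634, 5.015, 9.367)
t=1.000: state=(4.434, 6.259, 9.319)
t=1.050: state=(5.459, 7.725, 9.837)
t=1.100: state=(6.680, 9.260, 11.100)
t=1.125: state=(7.332, 9.954, 12.052)
largest grid value and its neighbours: y(0.300)=11.67585, y(0.305)=11.67903, y(0.310)=11.66644
parabola through these three points peaks at t≈0.304 with y≈11.67974

max y = 11.680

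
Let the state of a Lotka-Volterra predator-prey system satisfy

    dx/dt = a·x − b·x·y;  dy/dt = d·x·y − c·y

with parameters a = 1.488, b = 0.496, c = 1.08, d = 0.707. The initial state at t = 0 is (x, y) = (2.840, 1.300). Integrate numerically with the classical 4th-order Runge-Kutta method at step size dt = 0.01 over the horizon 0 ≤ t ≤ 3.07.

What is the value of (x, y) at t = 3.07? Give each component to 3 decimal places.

t=0.000: state=(2.840, 1.300)
step 1 (dt=0.01): k1=(2.395, 1.206), k2=(2.396, 1.223), k3=(2.396, 1.223), k4=(2.398, 1.240); state += dt/6·(k1+2k2+2k3+k4)
t=0.010: state=(2.864, 1.312)
t=0.020: state=(2.888, 1.325)
t=0.030: state=(2.912, 1.338)
continuing one RK4 step at a time; state shown every 10 steps (Δt=0.1):
t=0.100: state=(3.080, 1.439)
t=0.200: state=(3.314, 1.619)
t=0.300: state=(3.529, 1.851)
t=0.400: state=(3.710, 2.147)
t=0.500: state=(3.836, 2.517)
t=0.600: state=(3.886, 2.970)
t=0.700: state=(3.842, 3.505)
t=0.800: state=(3.692, 4.109)
t=0.900: state=(3.440, 4.749)
t=1.000: state=(3.105, 5.375)
t=1.100: state=(2.721, 5.929)
t=1.200: state=(2.327, 6.361)
t=1.300: state=(1.954, 6.641)
t=1.400: state=(1.626, 6.764)
t=1.500: state=(1.349, 6.742)
t=1.600: state=(1.124, 6.603)
t=1.700: state=(0.945, 6.375)
t=1.800: state=(0.805, 6.086)
t=1.900: state=(0.696, 5.760)
t=2.000: state=(0.612, 5.414)
t=2.100: state=(0.548, 5.063)
t=2.200: state=(0.499, 4.715)
t=2.300: state=(0.462, 4.379)
t=2.400: state=(0.435, 4.057)
t=2.500: state=(0.416, 3.753)
t=2.600: state=(0.404, 3.467)
t=2.700: state=(0.397, 3.202)
t=2.800: state=(0.395, 2.955)
t=2.900: state=(0.399, 2.728)
t=3.000: state=(0.406, 2.520)
t=3.070: state=(0.414, 2.384)

(x, y) = (0.414, 2.384)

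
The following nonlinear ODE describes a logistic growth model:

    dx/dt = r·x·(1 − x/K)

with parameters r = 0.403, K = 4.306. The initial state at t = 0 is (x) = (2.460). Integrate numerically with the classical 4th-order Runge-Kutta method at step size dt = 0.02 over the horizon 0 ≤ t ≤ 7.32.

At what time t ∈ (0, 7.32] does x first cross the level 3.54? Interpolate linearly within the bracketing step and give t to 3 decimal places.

t = 3.086

t=0.000: state=(2.460)
step 1 (dt=0.02): k1=(0.425), k2=(0.425), k3=(0.425), k4=(0.425); state += dt/6·(k1+2k2+2k3+k4)
t=0.020: state=(2.468)
t=0.040: state=(2.477)
t=0.060: state=(2.485)
continuing one RK4 step at a time; state shown every 25 steps (Δt=0.5):
t=0.500: state=(2.669)
t=1.000: state=(2.868)
t=1.500: state=(3.054)
t=2.000: state=(3.225)
t=2.500: state=(3.380)
t=3.000: state=(3.518)
t=3.080: state=(3.539)
next step: t=3.100: state=(3.544) — x has crossed 3.54
linear interpolation between t=3.080 (3.53854) and t=3.100 (3.54361) → t≈3.086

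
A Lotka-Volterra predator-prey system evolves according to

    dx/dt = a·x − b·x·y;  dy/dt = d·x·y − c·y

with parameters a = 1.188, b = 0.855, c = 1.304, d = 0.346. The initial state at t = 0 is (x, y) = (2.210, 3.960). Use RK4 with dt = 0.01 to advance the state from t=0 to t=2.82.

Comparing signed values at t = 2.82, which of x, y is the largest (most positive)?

largest component: x

t=0.000: state=(2.210, 3.960)
step 1 (dt=0.01): k1=(-4.857, -2.136), k2=(-4.784, -2.163), k3=(-4.784, -2.163), k4=(-4.712, -2.189); state += dt/6·(k1+2k2+2k3+k4)
t=0.010: state=(2.162, 3.938)
t=0.020: state=(2.116, 3.916)
t=0.030: state=(2.071, 3.894)
continuing one RK4 step at a time; state shown every 10 steps (Δt=0.1):
t=0.100: state=(1.791, 3.724)
t=0.200: state=(1.484, 3.458)
t=0.300: state=(1.258, 3.182)
t=0.400: state=(1.092, 2.908)
t=0.500: state=(0.970, 2.645)
t=0.600: state=(0.881, 2.397)
t=0.700: state=(0.816, 2.167)
t=0.800: state=(0.771, 1.955)
t=0.900: state=(0.740, 1.761)
t=1.000: state=(0.723, 1.585)
t=1.100: state=(0.716, 1.427)
t=1.200: state=(0.718, 1.284)
t=1.300: state=(0.729, 1.155)
t=1.400: state=(0.747, 1.040)
t=1.500: state=(0.773, 0.937)
t=1.600: state=(0.807, 0.845)
t=1.700: state=(0.848, 0.764)
t=1.800: state=(0.898, 0.691)
t=1.900: state=(0.956, 0.626)
t=2.000: state=(1.023, 0.569)
t=2.100: state=(1.099, 0.518)
t=2.200: state=(1.187, 0.473)
t=2.300: state=(1.286, 0.433)
t=2.400: state=(1.397, 0.398)
t=2.500: state=(1.523, 0.368)
t=2.600: state=(1.664, 0.341)
t=2.700: state=(1.822, 0.318)
t=2.800: state=(1.999, 0.298)
t=2.820: state=(2.036, 0.294)
compare at T: x=2.036, y=0.294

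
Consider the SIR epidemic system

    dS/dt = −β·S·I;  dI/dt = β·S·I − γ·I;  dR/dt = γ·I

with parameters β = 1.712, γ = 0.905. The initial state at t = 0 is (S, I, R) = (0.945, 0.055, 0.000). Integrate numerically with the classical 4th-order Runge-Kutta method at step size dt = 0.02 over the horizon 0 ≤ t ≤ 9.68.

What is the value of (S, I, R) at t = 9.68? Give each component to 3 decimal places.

(S, I, R) = (0.221, 0.011, 0.768)

t=0.000: state=(0.945, 0.055, 0.000)
step 1 (dt=0.02): k1=(-0.089, 0.039, 0.050), k2=(-0.090, 0.039, 0.050), k3=(-0.090, 0.039, 0.050), k4=(-0.090, 0.040, 0.050); state += dt/6·(k1+2k2+2k3+k4)
t=0.020: state=(0.943, 0.056, 0.001)
t=0.040: state=(0.941, 0.057, 0.002)
t=0.060: state=(0.940, 0.057, 0.003)
continuing one RK4 step at a time; state shown every 25 steps (Δt=0.5):
t=0.500: state=(0.893, 0.077, 0.030)
t=1.000: state=(0.828, 0.102, 0.070)
t=1.500: state=(0.750, 0.128, 0.122)
t=2.000: state=(0.666, 0.149, 0.185)
t=2.500: state=(0.582, 0.162, 0.256)
t=3.000: state=(0.506, 0.164, 0.330)
t=3.500: state=(0.441, 0.156, 0.403)
t=4.000: state=(0.388, 0.142, 0.470)
t=4.500: state=(0.347, 0.123, 0.530)
t=5.000: state=(0.315, 0.104, 0.582)
t=5.500: state=(0.290, 0.086, 0.624)
t=6.000: state=(0.271, 0.069, 0.659)
t=6.500: state=(0.257, 0.055, 0.687)
t=7.000: state=(0.247, 0.044, 0.710)
t=7.500: state=(0.239, 0.034, 0.727)
t=8.000: state=(0.233, 0.027, 0.741)
t=8.500: state=(0.228, 0.021, 0.751)
t=9.000: state=(0.225, 0.016, 0.760)
t=9.500: state=(0.222, 0.012, 0.766)
t=9.680: state=(0.221, 0.011, 0.768)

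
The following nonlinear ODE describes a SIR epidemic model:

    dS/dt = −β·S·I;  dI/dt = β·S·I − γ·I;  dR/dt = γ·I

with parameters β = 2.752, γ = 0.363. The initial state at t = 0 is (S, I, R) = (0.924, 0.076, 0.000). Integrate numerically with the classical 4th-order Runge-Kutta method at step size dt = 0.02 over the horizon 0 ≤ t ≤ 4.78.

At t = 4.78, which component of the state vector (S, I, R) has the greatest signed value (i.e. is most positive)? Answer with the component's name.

t=0.000: state=(0.924, 0.076, 0.000)
step 1 (dt=0.02): k1=(-0.193, 0.166, 0.028), k2=(-0.197, 0.169, 0.028), k3=(-0.197, 0.169, 0.028), k4=(-0.201, 0.172, 0.029); state += dt/6·(k1+2k2+2k3+k4)
t=0.020: state=(0.920, 0.079, 0.001)
t=0.040: state=(0.916, 0.083, 0.001)
t=0.060: state=(0.912, 0.087, 0.002)
continuing one RK4 step at a time; state shown every 10 steps (Δt=0.2):
t=0.200: state=(0.877, 0.116, 0.007)
t=0.400: state=(0.811, 0.172, 0.017)
t=0.600: state=(0.724, 0.244, 0.032)
t=0.800: state=(0.618, 0.329, 0.053)
t=1.000: state=(0.504, 0.416, 0.080)
t=1.200: state=(0.392, 0.495, 0.113)
t=1.400: state=(0.293, 0.556, 0.152)
t=1.600: state=(0.213, 0.593, 0.193)
t=1.800: state=(0.153, 0.610, 0.237)
t=2.000: state=(0.109, 0.609, 0.281)
t=2.200: state=(0.078, 0.596, 0.325)
t=2.400: state=(0.057, 0.575, 0.368)
t=2.600: state=(0.042, 0.550, 0.409)
t=2.800: state=(0.031, 0.521, 0.448)
t=3.000: state=(0.023, 0.492, 0.484)
t=3.200: state=(0.018, 0.463, 0.519)
t=3.400: state=(0.014, 0.434, 0.552)
t=3.600: state=(0.011, 0.407, 0.582)
t=3.800: state=(0.009, 0.380, 0.611)
t=4.000: state=(0.007, 0.355, 0.637)
t=4.200: state=(0.006, 0.332, 0.662)
t=4.400: state=(0.005, 0.309, 0.686)
t=4.600: state=(0.004, 0.288, 0.707)
t=4.780: state=(0.004, 0.271, 0.726)
compare at T: S=0.004, I=0.271, R=0.726

largest component: R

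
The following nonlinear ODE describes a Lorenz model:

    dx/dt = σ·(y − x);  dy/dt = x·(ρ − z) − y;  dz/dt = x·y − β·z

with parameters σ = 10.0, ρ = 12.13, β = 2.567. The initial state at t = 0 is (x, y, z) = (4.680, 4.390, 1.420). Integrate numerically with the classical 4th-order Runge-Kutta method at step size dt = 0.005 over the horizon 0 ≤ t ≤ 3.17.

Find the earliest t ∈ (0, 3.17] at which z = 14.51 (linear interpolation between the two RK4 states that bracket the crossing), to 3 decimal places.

t=0.000: state=(4.680, 4.390, 1.420)
step 1 (dt=0.005): k1=(-2.900, 45.733, 16.900), k2=(-1.684, 45.343, 17.294), k3=(-1.724, 45.372, 17.301), k4=(-0.545, 45.010, 17.700); state += dt/6·(k1+2k2+2k3+k4)
t=0.005: state=(4.671, 4.617, 1.506)
t=0.010: state=(4.674, 4.840, 1.597)
t=0.015: state=(4.688, 5.061, 1.692)
continuing one RK4 step at a time; state shown every 40 steps (Δt=0.2):
t=0.200: state=(8.870, 11.373, 10.148)
t=0.255: state=(9.845, 10.692, 14.235)
next step: t=0.260: state=(9.883, 10.527, 14.573) — z has crossed 14.51
linear interpolation between t=0.255 (14.23457) and t=0.260 (14.57305) → t≈0.259

t = 0.259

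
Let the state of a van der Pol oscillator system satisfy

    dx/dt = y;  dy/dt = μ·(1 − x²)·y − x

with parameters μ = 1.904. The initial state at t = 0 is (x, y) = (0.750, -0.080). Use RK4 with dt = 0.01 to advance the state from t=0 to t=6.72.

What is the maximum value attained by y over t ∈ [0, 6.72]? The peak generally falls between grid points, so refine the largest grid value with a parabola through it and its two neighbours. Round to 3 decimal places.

max y = 3.700

t=0.000: state=(0.750, -0.080)
step 1 (dt=0.01): k1=(-0.080, -0.817), k2=(-0.084, -0.820), k3=(-0.084, -0.820), k4=(-0.088, -0.823); state += dt/6·(k1+2k2+2k3+k4)
t=0.010: state=(0.749, -0.088)
t=0.020: state=(0.748, -0.096)
t=0.030: state=(0.747, -0.105)
continuing one RK4 step at a time; state shown every 25 steps (Δt=0.25):
t=0.250: state=(0.703, -0.305)
t=0.500: state=(0.593, -0.590)
t=0.750: state=(0.398, -0.995)
t=1.000: state=(0.076, -1.631)
t=1.250: state=(-0.441, -2.519)
t=1.500: state=(-1.135, -2.772)
t=1.750: state=(-1.675, -1.387)
t=2.000: state=(-1.855, -0.213)
t=2.250: state=(-1.846, 0.208)
t=2.500: state=(-1.773, 0.348)
t=2.750: state=(-1.677, 0.417)
t=3.000: state=(-1.565, 0.477)
t=3.250: state=(-1.438, 0.547)
t=3.500: state=(-1.289, 0.645)
t=3.750: state=(-1.111, 0.796)
t=4.000: state=(-0.883, 1.047)
t=4.250: state=(-0.570, 1.507)
t=4.500: state=(-0.095, 2.382)
t=4.750: state=(0.654, 3.567)
t=5.000: state=(1.527, 2.872)
t=5.250: state=(1.959, 0.735)
t=5.500: state=(2.017, -0.090)
t=5.750: state=(1.964, -0.290)
t=6.000: state=(1.882, -0.353)
t=6.250: state=(1.789, -0.391)
t=6.500: state=(1.686, -0.431)
t=6.720: state=(1.587, -0.474)
largest grid value and its neighbours: y(4.820)=3.69911, y(4.830)=3.69961, y(4.840)=3.69482
parabola through these three points peaks at t≈4.826 with y≈3.70005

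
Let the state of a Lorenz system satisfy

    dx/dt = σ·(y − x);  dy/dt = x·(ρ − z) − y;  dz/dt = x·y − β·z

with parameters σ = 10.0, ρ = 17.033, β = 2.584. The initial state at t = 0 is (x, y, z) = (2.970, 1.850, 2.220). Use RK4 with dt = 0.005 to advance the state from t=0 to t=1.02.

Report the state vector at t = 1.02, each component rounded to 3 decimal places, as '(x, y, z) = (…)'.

(x, y, z) = (-2.352, -3.653, 6.372)

t=0.000: state=(2.970, 1.850, 2.220)
step 1 (dt=0.005): k1=(-11.200, 42.145, -0.242), k2=(-9.866, 41.626, 0.018), k3=(-9.913, 41.675, 0.019), k4=(-8.621, 41.202, 0.275); state += dt/6·(k1+2k2+2k3+k4)
t=0.005: state=(2.921, 2.058, 2.220)
t=0.010: state=(2.883, 2.262, 2.223)
t=0.015: state=(2.858, 2.463, 2.228)
continuing one RK4 step at a time; state shown every 10 steps (Δt=0.05):
t=0.050: state=(2.956, 3.836, 2.339)
t=0.100: state=(3.746, 5.978, 2.821)
t=0.150: state=(5.169, 8.627, 4.005)
t=0.200: state=(7.187, 11.754, 6.488)
t=0.250: state=(9.624, 14.605, 10.976)
t=0.300: state=(11.853, 15.376, 17.402)
t=0.350: state=(12.728, 12.387, 23.567)
t=0.400: state=(11.442, 6.856, 26.274)
t=0.450: state=(8.562, 2.130, 25.154)
t=0.500: state=(5.442, -0.305, 22.364)
t=0.550: state=(2.975, -1.097, 19.506)
t=0.600: state=(1.343, -1.182, 17.029)
t=0.650: state=(0.369, -1.089, 14.922)
t=0.700: state=(-0.190, -1.031, 13.110)
t=0.750: state=(-0.525, -1.069, 11.540)
t=0.800: state=(-0.767, -1.215, 10.176)
t=0.850: state=(-0.995, -1.477, 8.998)
t=0.900: state=(-1.264, -1.875, 7.996)
t=0.950: state=(-1.620, -2.448, 7.173)
t=1.000: state=(-2.108, -3.251, 6.552)
t=1.020: state=(-2.352, -3.653, 6.372)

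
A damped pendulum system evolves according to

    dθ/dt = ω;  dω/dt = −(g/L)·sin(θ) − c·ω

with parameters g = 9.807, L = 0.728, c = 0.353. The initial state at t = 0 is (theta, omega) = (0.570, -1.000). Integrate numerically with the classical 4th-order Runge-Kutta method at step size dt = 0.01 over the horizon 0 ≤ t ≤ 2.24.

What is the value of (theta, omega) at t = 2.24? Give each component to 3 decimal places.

(theta, omega) = (-0.250, -1.169)

t=0.000: state=(0.570, -1.000)
step 1 (dt=0.01): k1=(-1.000, -6.916), k2=(-1.035, -6.847), k3=(-1.034, -6.846), k4=(-1.068, -6.775); state += dt/6·(k1+2k2+2k3+k4)
t=0.010: state=(0.560, -1.068)
t=0.020: state=(0.549, -1.135)
t=0.030: state=(0.537, -1.201)
continuing one RK4 step at a time; state shown every 10 steps (Δt=0.1):
t=0.100: state=(0.438, -1.610)
t=0.200: state=(0.255, -2.006)
t=0.300: state=(0.046, -2.135)
t=0.400: state=(-0.162, -1.982)
t=0.500: state=(-0.342, -1.578)
t=0.600: state=(-0.472, -0.993)
t=0.700: state=(-0.538, -0.312)
t=0.800: state=(-0.534, 0.381)
t=0.900: state=(-0.464, 1.007)
t=1.000: state=(-0.337, 1.492)
t=1.100: state=(-0.172, 1.776)
t=1.200: state=(0.010, 1.821)
t=1.300: state=(0.184, 1.627)
t=1.400: state=(0.328, 1.230)
t=1.500: state=(0.426, 0.695)
t=1.600: state=(0.465, 0.094)
t=1.700: state=(0.445, -0.496)
t=1.800: state=(0.369, -1.008)
t=1.900: state=(0.248, -1.378)
t=2.000: state=(0.099, -1.560)
t=2.100: state=(-0.057, -1.533)
t=2.200: state=(-0.200, -1.307)
t=2.240: state=(-0.250, -1.169)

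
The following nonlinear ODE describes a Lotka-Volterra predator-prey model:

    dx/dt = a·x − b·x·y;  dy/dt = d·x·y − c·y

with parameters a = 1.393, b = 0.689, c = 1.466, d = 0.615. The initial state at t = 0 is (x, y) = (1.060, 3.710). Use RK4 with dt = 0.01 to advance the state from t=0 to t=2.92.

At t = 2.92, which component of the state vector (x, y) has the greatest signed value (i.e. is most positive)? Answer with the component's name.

largest component: x

t=0.000: state=(1.060, 3.710)
step 1 (dt=0.01): k1=(-1.233, -3.020), k2=(-1.215, -3.022), k3=(-1.215, -3.022), k4=(-1.197, -3.023); state += dt/6·(k1+2k2+2k3+k4)
t=0.010: state=(1.048, 3.680)
t=0.020: state=(1.036, 3.650)
t=0.030: state=(1.025, 3.619)
continuing one RK4 step at a time; state shown every 10 steps (Δt=0.1):
t=0.100: state=(0.953, 3.408)
t=0.200: state=(0.876, 3.113)
t=0.300: state=(0.820, 2.832)
t=0.400: state=(0.783, 2.570)
t=0.500: state=(0.760, 2.327)
t=0.600: state=(0.750, 2.105)
t=0.700: state=(0.751, 1.904)
t=0.800: state=(0.762, 1.722)
t=0.900: state=(0.782, 1.560)
t=1.000: state=(0.812, 1.415)
t=1.100: state=(0.850, 1.286)
t=1.200: state=(0.898, 1.172)
t=1.300: state=(0.956, 1.071)
t=1.400: state=(1.024, 0.983)
t=1.500: state=(1.102, 0.906)
t=1.600: state=(1.193, 0.840)
t=1.700: state=(1.297, 0.783)
t=1.800: state=(1.415, 0.735)
t=1.900: state=(1.548, 0.695)
t=2.000: state=(1.699, 0.664)
t=2.100: state=(1.867, 0.639)
t=2.200: state=(2.055, 0.623)
t=2.300: state=(2.263, 0.614)
t=2.400: state=(2.494, 0.614)
t=2.500: state=(2.747, 0.623)
t=2.600: state=(3.023, 0.642)
t=2.700: state=(3.321, 0.674)
t=2.800: state=(3.639, 0.721)
t=2.900: state=(3.972, 0.787)
t=2.920: state=(4.039, 0.803)
compare at T: x=4.039, y=0.803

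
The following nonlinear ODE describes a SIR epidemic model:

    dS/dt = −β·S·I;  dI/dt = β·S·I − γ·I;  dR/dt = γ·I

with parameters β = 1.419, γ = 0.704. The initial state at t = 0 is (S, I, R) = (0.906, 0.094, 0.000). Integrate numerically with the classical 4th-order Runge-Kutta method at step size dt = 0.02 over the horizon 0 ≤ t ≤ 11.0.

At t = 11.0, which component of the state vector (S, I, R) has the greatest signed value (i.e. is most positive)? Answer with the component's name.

largest component: R

t=0.000: state=(0.906, 0.094, 0.000)
step 1 (dt=0.02): k1=(-0.121, 0.055, 0.066), k2=(-0.121, 0.055, 0.067), k3=(-0.121, 0.055, 0.067), k4=(-0.122, 0.055, 0.067); state += dt/6·(k1+2k2+2k3+k4)
t=0.020: state=(0.904, 0.095, 0.001)
t=0.040: state=(0.901, 0.096, 0.003)
t=0.060: state=(0.899, 0.097, 0.004)
continuing one RK4 step at a time; state shown every 25 steps (Δt=0.5):
t=0.500: state=(0.839, 0.123, 0.038)
t=1.000: state=(0.761, 0.153, 0.087)
t=1.500: state=(0.676, 0.179, 0.145)
t=2.000: state=(0.592, 0.197, 0.211)
t=2.500: state=(0.513, 0.205, 0.282)
t=3.000: state=(0.444, 0.202, 0.354)
t=3.500: state=(0.386, 0.191, 0.424)
t=4.000: state=(0.339, 0.173, 0.488)
t=4.500: state=(0.302, 0.153, 0.545)
t=5.000: state=(0.273, 0.132, 0.595)
t=5.500: state=(0.250, 0.112, 0.638)
t=6.000: state=(0.233, 0.093, 0.674)
t=6.500: state=(0.219, 0.077, 0.704)
t=7.000: state=(0.209, 0.063, 0.728)
t=7.500: state=(0.200, 0.051, 0.748)
t=8.000: state=(0.194, 0.041, 0.765)
t=8.500: state=(0.189, 0.033, 0.778)
t=9.000: state=(0.185, 0.027, 0.788)
t=9.500: state=(0.182, 0.021, 0.797)
t=10.000: state=(0.179, 0.017, 0.804)
t=10.500: state=(0.177, 0.014, 0.809)
t=11.000: state=(0.176, 0.011, 0.813)
compare at T: S=0.176, I=0.011, R=0.813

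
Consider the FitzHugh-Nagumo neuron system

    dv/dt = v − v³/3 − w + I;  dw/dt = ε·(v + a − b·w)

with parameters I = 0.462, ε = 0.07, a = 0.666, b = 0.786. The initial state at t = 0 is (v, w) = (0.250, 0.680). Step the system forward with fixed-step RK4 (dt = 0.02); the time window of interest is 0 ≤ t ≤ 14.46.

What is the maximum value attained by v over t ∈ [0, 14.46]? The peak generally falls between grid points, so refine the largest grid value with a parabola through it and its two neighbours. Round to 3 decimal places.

max v = 0.302

t=0.000: state=(0.250, 0.680)
step 1 (dt=0.02): k1=(0.027, 0.027), k2=(0.027, 0.027), k3=(0.027, 0.027), k4=(0.027, 0.027); state += dt/6·(k1+2k2+2k3+k4)
t=0.020: state=(0.251, 0.681)
t=0.040: state=(0.251, 0.681)
t=0.060: state=(0.252, 0.682)
continuing one RK4 step at a time; state shown every 25 steps (Δt=0.5):
t=0.500: state=(0.263, 0.693)
t=1.000: state=(0.276, 0.707)
t=1.500: state=(0.287, 0.720)
t=2.000: state=(0.296, 0.734)
t=2.500: state=(0.301, 0.747)
t=3.000: state=(0.302, 0.760)
t=3.500: state=(0.294, 0.773)
t=4.000: state=(0.274, 0.785)
t=4.500: state=(0.236, 0.796)
t=5.000: state=(0.168, 0.804)
t=5.500: state=(0.052, 0.809)
t=6.000: state=(-0.139, 0.809)
t=6.500: state=(-0.447, 0.800)
t=7.000: state=(-0.887, 0.779)
t=7.500: state=(-1.352, 0.742)
t=8.000: state=(-1.650, 0.692)
t=8.500: state=(-1.764, 0.637)
t=9.000: state=(-1.787, 0.581)
t=9.500: state=(-1.779, 0.527)
t=10.000: state=(-1.759, 0.474)
t=10.500: state=(-1.737, 0.424)
t=11.000: state=(-1.713, 0.376)
t=11.500: state=(-1.689, 0.330)
t=12.000: state=(-1.665, 0.286)
t=12.500: state=(-1.640, 0.245)
t=13.000: state=(-1.616, 0.205)
t=13.500: state=(-1.592, 0.167)
t=14.000: state=(-1.568, 0.131)
t=14.460: state=(-1.546, 0.099)
largest grid value and its neighbours: v(2.780)=0.30217, v(2.800)=0.30217, v(2.820)=0.30216
parabola through these three points peaks at t≈2.791 with v≈0.30217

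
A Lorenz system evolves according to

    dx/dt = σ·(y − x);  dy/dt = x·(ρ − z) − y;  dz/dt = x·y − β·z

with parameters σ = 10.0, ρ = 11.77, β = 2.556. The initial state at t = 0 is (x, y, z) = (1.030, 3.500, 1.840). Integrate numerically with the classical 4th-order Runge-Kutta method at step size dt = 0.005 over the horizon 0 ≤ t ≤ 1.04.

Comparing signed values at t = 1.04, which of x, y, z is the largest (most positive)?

largest component: z

t=0.000: state=(1.030, 3.500, 1.840)
step 1 (dt=0.005): k1=(24.700, 6.728, -1.098), k2=(24.251, 7.327, -0.857), k3=(24.277, 7.314, -0.860), k4=(23.852, 7.902, -0.620); state += dt/6·(k1+2k2+2k3+k4)
t=0.005: state=(1.151, 3.537, 1.836)
t=0.010: state=(1.269, 3.579, 1.834)
t=0.015: state=(1.383, 3.627, 1.834)
continuing one RK4 step at a time; state shown every 10 steps (Δt=0.05):
t=0.050: state=(2.114, 4.101, 1.905)
t=0.100: state=(3.104, 5.137, 2.245)
t=0.150: state=(4.188, 6.515, 2.977)
t=0.200: state=(5.440, 8.110, 4.281)
t=0.250: state=(6.827, 9.652, 6.347)
t=0.300: state=(8.179, 10.647, 9.208)
t=0.350: state=(9.165, 10.504, 12.483)
t=0.400: state=(9.408, 8.978, 15.304)
t=0.450: state=(8.739, 6.570, 16.813)
t=0.500: state=(7.368, 4.213, 16.830)
t=0.550: state=(5.742, 2.527, 15.830)
t=0.600: state=(4.254, 1.582, 14.400)
t=0.650: state=(3.101, 1.166, 12.902)
t=0.700: state=(2.308, 1.051, 11.491)
t=0.750: state=(1.818, 1.090, 10.214)
t=0.800: state=(1.555, 1.210, 9.078)
t=0.850: state=(1.455, 1.384, 8.079)
t=0.900: state=(1.473, 1.610, 7.212)
t=0.950: state=(1.586, 1.899, 6.472)
t=1.000: state=(1.785, 2.267, 5.860)
t=1.040: state=(2.006, 2.632, 5.467)
compare at T: x=2.006, y=2.632, z=5.467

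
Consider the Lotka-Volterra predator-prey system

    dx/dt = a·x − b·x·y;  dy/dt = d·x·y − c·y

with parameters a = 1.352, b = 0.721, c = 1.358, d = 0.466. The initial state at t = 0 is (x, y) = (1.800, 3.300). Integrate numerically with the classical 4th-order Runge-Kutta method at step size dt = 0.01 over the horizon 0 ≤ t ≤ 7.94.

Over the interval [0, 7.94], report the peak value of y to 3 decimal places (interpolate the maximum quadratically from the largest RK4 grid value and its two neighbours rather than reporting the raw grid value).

max y = 3.704

t=0.000: state=(1.800, 3.300)
step 1 (dt=0.01): k1=(-1.849, -1.713), k2=(-1.829, -1.723), k3=(-1.829, -1.723), k4=(-1.808, -1.732); state += dt/6·(k1+2k2+2k3+k4)
t=0.010: state=(1.782, 3.283)
t=0.020: state=(1.764, 3.265)
t=0.030: state=(1.746, 3.248)
continuing one RK4 step at a time; state shown every 50 steps (Δt=0.5):
t=0.500: state=(1.274, 2.362)
t=1.000: state=(1.238, 1.595)
t=1.500: state=(1.507, 1.107)
t=2.000: state=(2.096, 0.848)
t=2.500: state=(3.090, 0.780)
t=3.000: state=(4.487, 0.951)
t=3.500: state=(5.681, 1.606)
t=4.000: state=(4.968, 2.962)
t=4.500: state=(2.801, 3.701)
t=5.000: state=(1.588, 3.058)
t=5.500: state=(1.230, 2.130)
t=6.000: state=(1.282, 1.439)
t=6.500: state=(1.630, 1.018)
t=7.000: state=(2.317, 0.812)
t=7.500: state=(3.430, 0.797)
t=7.940: state=(4.705, 1.008)
largest grid value and its neighbours: y(4.460)=3.70350, y(4.470)=3.70383, y(4.480)=3.70349
parabola through these three points peaks at t≈4.470 with y≈3.70383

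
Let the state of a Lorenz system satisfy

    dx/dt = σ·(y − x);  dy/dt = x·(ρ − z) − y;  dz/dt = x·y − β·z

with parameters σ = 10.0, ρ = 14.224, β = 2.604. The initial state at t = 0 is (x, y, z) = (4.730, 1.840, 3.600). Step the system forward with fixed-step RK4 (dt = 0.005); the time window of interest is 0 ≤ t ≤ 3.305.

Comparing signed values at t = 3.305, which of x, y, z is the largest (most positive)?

t=0.000: state=(4.730, 1.840, 3.600)
step 1 (dt=0.005): k1=(-28.900, 48.412, -0.671), k2=(-26.967, 47.531, -0.236), k3=(-27.038, 47.579, -0.240), k4=(-25.169, 46.743, 0.176); state += dt/6·(k1+2k2+2k3+k4)
t=0.005: state=(4.595, 2.078, 3.599)
t=0.010: state=(4.478, 2.308, 3.602)
t=0.015: state=(4.378, 2.531, 3.608)
continuing one RK4 step at a time; state shown every 40 steps (Δt=0.2):
t=0.200: state=(6.781, 9.809, 7.198)
t=0.400: state=(9.800, 7.711, 19.708)
t=0.600: state=(3.324, 1.070, 15.168)
t=0.800: state=(1.550, 1.573, 9.373)
t=1.000: state=(2.602, 3.656, 6.367)
t=1.200: state=(6.178, 8.674, 8.137)
t=1.400: state=(9.246, 8.356, 17.754)
t=1.600: state=(4.453, 2.281, 15.596)
t=1.800: state=(2.562, 2.588, 10.311)
t=2.000: state=(3.881, 5.156, 7.987)
t=2.200: state=(7.371, 9.163, 11.524)
t=2.400: state=(7.716, 6.006, 17.330)
t=2.600: state=(4.100, 2.973, 13.802)
t=2.800: state=(3.589, 4.061, 10.066)
t=3.000: state=(5.620, 7.065, 10.004)
t=3.200: state=(7.854, 8.013, 14.893)
t=3.305: state=(7.235, 6.010, 16.286)
compare at T: x=7.235, y=6.010, z=16.286

largest component: z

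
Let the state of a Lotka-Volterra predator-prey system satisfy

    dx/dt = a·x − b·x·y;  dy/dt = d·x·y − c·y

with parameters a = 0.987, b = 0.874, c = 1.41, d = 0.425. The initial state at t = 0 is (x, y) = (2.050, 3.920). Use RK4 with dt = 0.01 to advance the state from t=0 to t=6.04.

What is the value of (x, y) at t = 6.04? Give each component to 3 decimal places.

t=0.000: state=(2.050, 3.920)
step 1 (dt=0.01): k1=(-5.000, -2.112), k2=(-4.920, -2.148), k3=(-4.921, -2.147), k4=(-4.843, -2.182); state += dt/6·(k1+2k2+2k3+k4)
t=0.010: state=(2.001, 3.899)
t=0.020: state=(1.953, 3.876)
t=0.030: state=(1.907, 3.854)
continuing one RK4 step at a time; state shown every 20 steps (Δt=0.2):
t=0.200: state=(1.314, 3.400)
t=0.400: state=(0.930, 2.816)
t=0.600: state=(0.727, 2.277)
t=0.800: state=(0.620, 1.818)
t=1.000: state=(0.569, 1.442)
t=1.200: state=(0.553, 1.140)
t=1.400: state=(0.564, 0.902)
t=1.600: state=(0.597, 0.714)
t=1.800: state=(0.651, 0.568)
t=2.000: state=(0.725, 0.454)
t=2.200: state=(0.823, 0.366)
t=2.400: state=(0.946, 0.297)
t=2.600: state=(1.099, 0.245)
t=2.800: state=(1.288, 0.204)
t=3.000: state=(1.518, 0.174)
t=3.200: state=(1.798, 0.151)
t=3.400: state=(2.137, 0.134)
t=3.600: state=(2.546, 0.123)
t=3.800: state=(3.037, 0.118)
t=4.000: state=(3.624, 0.118)
t=4.200: state=(4.323, 0.125)
t=4.400: state=(5.146, 0.141)
t=4.600: state=(6.103, 0.171)
t=4.800: state=(7.184, 0.226)
t=5.000: state=(8.344, 0.330)
t=5.200: state=(9.446, 0.531)
t=5.400: state=(10.170, 0.927)
t=5.600: state=(9.941, 1.658)
t=5.800: state=(8.274, 2.740)
t=6.000: state=(5.683, 3.747)
t=6.040: state=(5.173, 3.884)

(x, y) = (5.173, 3.884)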